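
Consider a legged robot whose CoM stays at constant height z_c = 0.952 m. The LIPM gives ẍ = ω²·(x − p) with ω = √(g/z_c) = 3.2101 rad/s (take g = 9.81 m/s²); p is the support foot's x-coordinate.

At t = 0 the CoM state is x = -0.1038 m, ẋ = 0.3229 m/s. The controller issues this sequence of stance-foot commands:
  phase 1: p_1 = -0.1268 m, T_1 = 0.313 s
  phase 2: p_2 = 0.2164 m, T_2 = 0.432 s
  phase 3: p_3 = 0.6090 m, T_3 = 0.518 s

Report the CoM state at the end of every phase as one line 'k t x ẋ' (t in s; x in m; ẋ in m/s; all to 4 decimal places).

phase 1: p=-0.1268, T=0.313, ωT=1.004761, cosh=1.548694, sinh=1.182562; start (x,ẋ)=(-0.103800, 0.322900) → end (x,ẋ)=(0.027772, 0.587384)
phase 2: p=0.2164, T=0.432, ωT=1.386763, cosh=2.125879, sinh=1.875996; start (x,ẋ)=(0.027772, 0.587384) → end (x,ẋ)=(0.158670, 0.112767)
phase 3: p=0.6090, T=0.518, ωT=1.662832, cosh=2.731913, sinh=2.542312; start (x,ẋ)=(0.158670, 0.112767) → end (x,ẋ)=(-0.531953, -3.367104)

1 0.3130 0.0278 0.5874
2 0.7450 0.1587 0.1128
3 1.2630 -0.5320 -3.3671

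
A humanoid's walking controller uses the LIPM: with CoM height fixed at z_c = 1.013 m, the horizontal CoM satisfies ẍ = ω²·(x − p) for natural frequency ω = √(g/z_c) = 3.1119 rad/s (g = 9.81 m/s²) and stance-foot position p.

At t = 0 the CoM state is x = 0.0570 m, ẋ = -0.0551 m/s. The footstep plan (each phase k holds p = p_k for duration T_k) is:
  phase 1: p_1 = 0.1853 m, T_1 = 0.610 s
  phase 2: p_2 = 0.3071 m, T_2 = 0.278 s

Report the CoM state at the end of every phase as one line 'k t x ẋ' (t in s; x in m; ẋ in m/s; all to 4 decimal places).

1 0.6100 -0.3102 -1.4905
2 0.8880 -1.0240 -3.9610

phase 1: p=0.1853, T=0.610, ωT=1.898259, cosh=3.412047, sinh=3.262218; start (x,ẋ)=(0.057000, -0.055100) → end (x,ẋ)=(-0.310227, -1.490466)
phase 2: p=0.3071, T=0.278, ωT=0.865108, cosh=1.398135, sinh=0.977129; start (x,ẋ)=(-0.310227, -1.490466) → end (x,ẋ)=(-1.024009, -3.960995)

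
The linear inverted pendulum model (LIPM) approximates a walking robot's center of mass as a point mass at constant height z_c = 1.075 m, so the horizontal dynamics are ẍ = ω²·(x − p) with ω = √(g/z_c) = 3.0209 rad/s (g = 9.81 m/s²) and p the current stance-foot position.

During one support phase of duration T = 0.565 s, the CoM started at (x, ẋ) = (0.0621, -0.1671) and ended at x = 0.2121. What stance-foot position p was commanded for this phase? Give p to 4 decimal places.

ωT = 3.0209·0.565 = 1.706808; cosh(ωT) = 2.846394, sinh(ωT) = 2.664950
x(T) = p + (x₀−p)·cosh(ωT) + (ẋ₀/ω)·sinh(ωT) ⇒ p·(1 − cosh) = x(T) − x₀·cosh − (ẋ₀/ω)·sinh
numerator   = 0.2121 − (0.0621)·2.846394 − (-0.1671/3.0209)·2.664950 = 0.182750
denominator = 1 − 2.846394 = -1.846394
p = 0.182750 / -1.846394 = -0.0990

p = -0.0990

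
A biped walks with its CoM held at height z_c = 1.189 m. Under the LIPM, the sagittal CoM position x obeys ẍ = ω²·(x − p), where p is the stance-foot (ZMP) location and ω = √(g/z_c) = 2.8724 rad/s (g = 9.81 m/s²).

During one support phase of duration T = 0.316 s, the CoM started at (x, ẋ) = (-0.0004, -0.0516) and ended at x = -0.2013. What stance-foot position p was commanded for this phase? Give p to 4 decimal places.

p = 0.4129

ωT = 2.8724·0.316 = 0.907678; cosh(ωT) = 1.441011, sinh(ωT) = 1.037551
x(T) = p + (x₀−p)·cosh(ωT) + (ẋ₀/ω)·sinh(ωT) ⇒ p·(1 − cosh) = x(T) − x₀·cosh − (ẋ₀/ω)·sinh
numerator   = -0.2013 − (-0.0004)·1.441011 − (-0.0516/2.8724)·1.037551 = -0.182085
denominator = 1 − 1.441011 = -0.441011
p = -0.182085 / -0.441011 = 0.4129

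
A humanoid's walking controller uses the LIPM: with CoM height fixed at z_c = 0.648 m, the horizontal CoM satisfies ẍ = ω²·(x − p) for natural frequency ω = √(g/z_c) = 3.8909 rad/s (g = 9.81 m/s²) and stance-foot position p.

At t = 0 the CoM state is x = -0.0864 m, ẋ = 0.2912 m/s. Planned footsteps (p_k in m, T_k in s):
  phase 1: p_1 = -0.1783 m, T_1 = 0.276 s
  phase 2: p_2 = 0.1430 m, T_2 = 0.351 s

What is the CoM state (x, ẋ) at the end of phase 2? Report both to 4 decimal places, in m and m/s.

x = 0.4294, ẋ = 1.4275

phase 1: p=-0.1783, T=0.276, ωT=1.073888, cosh=1.634208, sinh=1.292530; start (x,ẋ)=(-0.086400, 0.291200) → end (x,ẋ)=(0.068618, 0.938056)
phase 2: p=0.1430, T=0.351, ωT=1.365706, cosh=2.086844, sinh=1.831644; start (x,ẋ)=(0.068618, 0.938056) → end (x,ẋ)=(0.429368, 1.427478)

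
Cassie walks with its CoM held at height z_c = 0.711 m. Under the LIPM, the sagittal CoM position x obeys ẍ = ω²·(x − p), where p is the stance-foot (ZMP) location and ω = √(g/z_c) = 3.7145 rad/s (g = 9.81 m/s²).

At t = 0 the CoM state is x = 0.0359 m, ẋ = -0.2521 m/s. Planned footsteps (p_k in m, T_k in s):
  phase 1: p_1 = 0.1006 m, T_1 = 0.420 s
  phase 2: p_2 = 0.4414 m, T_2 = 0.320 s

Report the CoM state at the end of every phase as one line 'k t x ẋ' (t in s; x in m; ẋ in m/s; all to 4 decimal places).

phase 1: p=0.1006, T=0.420, ωT=1.560090, cosh=2.484683, sinh=2.274566; start (x,ẋ)=(0.035900, -0.252100) → end (x,ẋ)=(-0.214532, -1.173031)
phase 2: p=0.4414, T=0.320, ωT=1.188640, cosh=1.793625, sinh=1.488989; start (x,ẋ)=(-0.214532, -1.173031) → end (x,ẋ)=(-1.205315, -5.731839)

1 0.4200 -0.2145 -1.1730
2 0.7400 -1.2053 -5.7318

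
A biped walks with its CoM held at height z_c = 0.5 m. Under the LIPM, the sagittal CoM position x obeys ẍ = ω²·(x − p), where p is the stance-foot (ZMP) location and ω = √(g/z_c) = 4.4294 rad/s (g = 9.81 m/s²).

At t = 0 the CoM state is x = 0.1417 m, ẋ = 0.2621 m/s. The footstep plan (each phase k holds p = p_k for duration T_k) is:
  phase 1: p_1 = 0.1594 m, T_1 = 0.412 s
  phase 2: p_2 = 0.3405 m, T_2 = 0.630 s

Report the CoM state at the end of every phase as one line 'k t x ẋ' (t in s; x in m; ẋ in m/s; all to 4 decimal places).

phase 1: p=0.1594, T=0.412, ωT=1.824913, cosh=3.181743, sinh=3.020511; start (x,ẋ)=(0.141700, 0.262100) → end (x,ẋ)=(0.281815, 0.597126)
phase 2: p=0.3405, T=0.630, ωT=2.790522, cosh=8.175455, sinh=8.114066; start (x,ẋ)=(0.281815, 0.597126) → end (x,ẋ)=(0.954579, 2.772618)

1 0.4120 0.2818 0.5971
2 1.0420 0.9546 2.7726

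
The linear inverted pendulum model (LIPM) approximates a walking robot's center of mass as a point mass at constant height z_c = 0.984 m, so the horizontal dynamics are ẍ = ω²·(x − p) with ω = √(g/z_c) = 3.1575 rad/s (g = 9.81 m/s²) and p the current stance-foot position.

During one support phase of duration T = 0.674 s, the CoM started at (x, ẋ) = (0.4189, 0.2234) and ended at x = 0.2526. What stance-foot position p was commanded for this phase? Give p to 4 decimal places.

ωT = 3.1575·0.674 = 2.128155; cosh(ωT) = 4.259206, sinh(ωT) = 4.140149
x(T) = p + (x₀−p)·cosh(ωT) + (ẋ₀/ω)·sinh(ωT) ⇒ p·(1 − cosh) = x(T) − x₀·cosh − (ẋ₀/ω)·sinh
numerator   = 0.2526 − (0.4189)·4.259206 − (0.2234/3.1575)·4.140149 = -1.824506
denominator = 1 − 4.259206 = -3.259206
p = -1.824506 / -3.259206 = 0.5598

p = 0.5598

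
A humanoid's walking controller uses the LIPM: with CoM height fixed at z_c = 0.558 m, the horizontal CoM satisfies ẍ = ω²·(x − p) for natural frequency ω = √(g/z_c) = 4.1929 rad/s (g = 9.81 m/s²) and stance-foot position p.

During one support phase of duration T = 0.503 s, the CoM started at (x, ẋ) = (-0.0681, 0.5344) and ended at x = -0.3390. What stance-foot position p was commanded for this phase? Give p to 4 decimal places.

p = 0.1797

ωT = 4.1929·0.503 = 2.109029; cosh(ωT) = 4.180795, sinh(ωT) = 4.059439
x(T) = p + (x₀−p)·cosh(ωT) + (ẋ₀/ω)·sinh(ωT) ⇒ p·(1 − cosh) = x(T) − x₀·cosh − (ẋ₀/ω)·sinh
numerator   = -0.3390 − (-0.0681)·4.180795 − (0.5344/4.1929)·4.059439 = -0.571678
denominator = 1 − 4.180795 = -3.180795
p = -0.571678 / -3.180795 = 0.1797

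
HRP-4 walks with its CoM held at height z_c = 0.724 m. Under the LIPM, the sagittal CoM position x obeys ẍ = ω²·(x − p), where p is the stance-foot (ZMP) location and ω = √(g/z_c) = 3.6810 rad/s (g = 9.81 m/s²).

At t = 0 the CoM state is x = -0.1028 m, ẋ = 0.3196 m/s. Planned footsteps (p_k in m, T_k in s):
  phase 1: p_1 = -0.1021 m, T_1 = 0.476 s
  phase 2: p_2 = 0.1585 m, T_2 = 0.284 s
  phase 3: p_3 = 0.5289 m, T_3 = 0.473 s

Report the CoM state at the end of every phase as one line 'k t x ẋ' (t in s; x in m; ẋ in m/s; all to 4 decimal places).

1 0.4760 0.1387 0.9421
2 0.7600 0.4458 1.4144
3 1.2330 1.3467 3.3121

phase 1: p=-0.1021, T=0.476, ωT=1.752156, cosh=2.970211, sinh=2.796812; start (x,ẋ)=(-0.102800, 0.319600) → end (x,ẋ)=(0.138652, 0.942073)
phase 2: p=0.1585, T=0.284, ωT=1.045404, cosh=1.598049, sinh=1.246499; start (x,ẋ)=(0.138652, 0.942073) → end (x,ẋ)=(0.445796, 1.414408)
phase 3: p=0.5289, T=0.473, ωT=1.741113, cosh=2.939507, sinh=2.764181; start (x,ẋ)=(0.445796, 1.414408) → end (x,ẋ)=(1.346741, 3.312087)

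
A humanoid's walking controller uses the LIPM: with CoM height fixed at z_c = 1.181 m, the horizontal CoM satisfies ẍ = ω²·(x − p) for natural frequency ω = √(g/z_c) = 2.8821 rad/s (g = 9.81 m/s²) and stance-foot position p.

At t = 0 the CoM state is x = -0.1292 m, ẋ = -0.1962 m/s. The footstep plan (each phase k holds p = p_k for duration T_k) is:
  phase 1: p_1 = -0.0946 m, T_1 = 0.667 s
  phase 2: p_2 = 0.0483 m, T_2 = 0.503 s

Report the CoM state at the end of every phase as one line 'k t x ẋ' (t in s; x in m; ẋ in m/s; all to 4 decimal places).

phase 1: p=-0.0946, T=0.667, ωT=1.922361, cosh=3.491671, sinh=3.345409; start (x,ẋ)=(-0.129200, -0.196200) → end (x,ẋ)=(-0.443152, -1.018672)
phase 2: p=0.0483, T=0.503, ωT=1.449696, cosh=2.248231, sinh=2.013589; start (x,ẋ)=(-0.443152, -1.018672) → end (x,ẋ)=(-1.768296, -5.142284)

1 0.6670 -0.4432 -1.0187
2 1.1700 -1.7683 -5.1423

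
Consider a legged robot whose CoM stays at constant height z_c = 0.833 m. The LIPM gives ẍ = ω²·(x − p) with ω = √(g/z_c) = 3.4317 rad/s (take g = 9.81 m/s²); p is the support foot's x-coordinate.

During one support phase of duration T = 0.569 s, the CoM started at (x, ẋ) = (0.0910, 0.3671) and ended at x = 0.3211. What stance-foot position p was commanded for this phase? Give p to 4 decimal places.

p = 0.1447

ωT = 3.4317·0.569 = 1.952637; cosh(ωT) = 3.594574, sinh(ωT) = 3.452675
x(T) = p + (x₀−p)·cosh(ωT) + (ẋ₀/ω)·sinh(ωT) ⇒ p·(1 − cosh) = x(T) − x₀·cosh − (ẋ₀/ω)·sinh
numerator   = 0.3211 − (0.0910)·3.594574 − (0.3671/3.4317)·3.452675 = -0.375350
denominator = 1 − 3.594574 = -2.594574
p = -0.375350 / -2.594574 = 0.1447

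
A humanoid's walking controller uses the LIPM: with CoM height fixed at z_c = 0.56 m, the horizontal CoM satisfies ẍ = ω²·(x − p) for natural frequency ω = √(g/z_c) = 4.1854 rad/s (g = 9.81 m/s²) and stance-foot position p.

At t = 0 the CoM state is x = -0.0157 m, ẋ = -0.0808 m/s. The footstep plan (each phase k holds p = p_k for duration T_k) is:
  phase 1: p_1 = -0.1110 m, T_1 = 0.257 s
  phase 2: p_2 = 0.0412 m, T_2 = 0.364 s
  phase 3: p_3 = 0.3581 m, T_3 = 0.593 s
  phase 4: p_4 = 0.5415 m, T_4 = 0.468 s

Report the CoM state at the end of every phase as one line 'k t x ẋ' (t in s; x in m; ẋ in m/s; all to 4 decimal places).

phase 1: p=-0.1110, T=0.257, ωT=1.075648, cosh=1.636484, sinh=1.295407; start (x,ẋ)=(-0.015700, -0.080800) → end (x,ẋ)=(0.019949, 0.384469)
phase 2: p=0.0412, T=0.364, ωT=1.523486, cosh=2.403070, sinh=2.185120; start (x,ẋ)=(0.019949, 0.384469) → end (x,ẋ)=(0.190856, 0.729553)
phase 3: p=0.3581, T=0.593, ωT=2.481942, cosh=6.024030, sinh=5.940449; start (x,ẋ)=(0.190856, 0.729553) → end (x,ẋ)=(0.386092, 0.236640)
phase 4: p=0.5415, T=0.468, ωT=1.958767, cosh=3.615806, sinh=3.474774; start (x,ẋ)=(0.386092, 0.236640) → end (x,ẋ)=(0.176037, -1.404500)

1 0.2570 0.0199 0.3845
2 0.6210 0.1909 0.7296
3 1.2140 0.3861 0.2366
4 1.6820 0.1760 -1.4045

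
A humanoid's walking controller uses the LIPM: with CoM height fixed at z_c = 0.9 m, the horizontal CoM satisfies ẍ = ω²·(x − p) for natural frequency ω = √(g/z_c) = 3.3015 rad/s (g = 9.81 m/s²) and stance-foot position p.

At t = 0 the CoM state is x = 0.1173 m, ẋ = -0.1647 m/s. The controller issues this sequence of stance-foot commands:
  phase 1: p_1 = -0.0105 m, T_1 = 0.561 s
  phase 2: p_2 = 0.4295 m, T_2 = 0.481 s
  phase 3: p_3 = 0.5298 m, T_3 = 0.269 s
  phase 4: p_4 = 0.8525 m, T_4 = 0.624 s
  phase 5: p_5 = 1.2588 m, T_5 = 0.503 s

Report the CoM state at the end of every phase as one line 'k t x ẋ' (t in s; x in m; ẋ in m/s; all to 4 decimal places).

phase 1: p=-0.0105, T=0.561, ωT=1.852142, cosh=3.265177, sinh=3.108276; start (x,ẋ)=(0.117300, -0.164700) → end (x,ẋ)=(0.251729, 0.773706)
phase 2: p=0.4295, T=0.481, ωT=1.588021, cosh=2.549193, sinh=2.344863; start (x,ẋ)=(0.251729, 0.773706) → end (x,ẋ)=(0.525845, 0.596098)
phase 3: p=0.5298, T=0.269, ωT=0.888104, cosh=1.420976, sinh=1.009540; start (x,ẋ)=(0.525845, 0.596098) → end (x,ẋ)=(0.706457, 0.833860)
phase 4: p=0.8525, T=0.624, ωT=2.060136, cosh=3.987237, sinh=3.859800; start (x,ẋ)=(0.706457, 0.833860) → end (x,ẋ)=(1.245060, 1.463747)
phase 5: p=1.2588, T=0.503, ωT=1.660654, cosh=2.726384, sinh=2.536370; start (x,ẋ)=(1.245060, 1.463747) → end (x,ẋ)=(2.345860, 3.875680)

1 0.5610 0.2517 0.7737
2 1.0420 0.5258 0.5961
3 1.3110 0.7065 0.8339
4 1.9350 1.2451 1.4637
5 2.4380 2.3459 3.8757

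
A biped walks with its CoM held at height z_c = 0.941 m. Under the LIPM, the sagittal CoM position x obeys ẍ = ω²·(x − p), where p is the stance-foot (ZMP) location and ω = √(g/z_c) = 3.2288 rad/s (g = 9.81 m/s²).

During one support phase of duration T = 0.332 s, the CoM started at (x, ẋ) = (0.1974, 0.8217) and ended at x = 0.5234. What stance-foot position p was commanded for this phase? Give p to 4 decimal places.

ωT = 3.2288·0.332 = 1.071962; cosh(ωT) = 1.631720, sinh(ωT) = 1.289384
x(T) = p + (x₀−p)·cosh(ωT) + (ẋ₀/ω)·sinh(ωT) ⇒ p·(1 − cosh) = x(T) − x₀·cosh − (ẋ₀/ω)·sinh
numerator   = 0.5234 − (0.1974)·1.631720 − (0.8217/3.2288)·1.289384 = -0.126838
denominator = 1 − 1.631720 = -0.631720
p = -0.126838 / -0.631720 = 0.2008

p = 0.2008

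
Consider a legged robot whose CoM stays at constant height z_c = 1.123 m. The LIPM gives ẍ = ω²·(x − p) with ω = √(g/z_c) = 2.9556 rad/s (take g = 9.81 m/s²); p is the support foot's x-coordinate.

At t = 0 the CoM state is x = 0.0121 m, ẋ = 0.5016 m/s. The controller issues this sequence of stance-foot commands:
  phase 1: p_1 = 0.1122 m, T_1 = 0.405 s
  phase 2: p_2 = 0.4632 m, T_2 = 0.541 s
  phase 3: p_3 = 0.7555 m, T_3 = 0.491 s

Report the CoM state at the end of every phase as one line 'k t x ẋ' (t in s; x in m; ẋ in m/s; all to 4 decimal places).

phase 1: p=0.1122, T=0.405, ωT=1.197018, cosh=1.806162, sinh=1.504069; start (x,ẋ)=(0.012100, 0.501600) → end (x,ẋ)=(0.186661, 0.460984)
phase 2: p=0.4632, T=0.541, ωT=1.598980, cosh=2.575042, sinh=2.372939; start (x,ẋ)=(0.186661, 0.460984) → end (x,ẋ)=(0.121208, -0.752440)
phase 3: p=0.7555, T=0.491, ωT=1.451200, cosh=2.251260, sinh=2.016971; start (x,ẋ)=(0.121208, -0.752440) → end (x,ẋ)=(-1.185940, -5.475184)

1 0.4050 0.1867 0.4610
2 0.9460 0.1212 -0.7524
3 1.4370 -1.1859 -5.4752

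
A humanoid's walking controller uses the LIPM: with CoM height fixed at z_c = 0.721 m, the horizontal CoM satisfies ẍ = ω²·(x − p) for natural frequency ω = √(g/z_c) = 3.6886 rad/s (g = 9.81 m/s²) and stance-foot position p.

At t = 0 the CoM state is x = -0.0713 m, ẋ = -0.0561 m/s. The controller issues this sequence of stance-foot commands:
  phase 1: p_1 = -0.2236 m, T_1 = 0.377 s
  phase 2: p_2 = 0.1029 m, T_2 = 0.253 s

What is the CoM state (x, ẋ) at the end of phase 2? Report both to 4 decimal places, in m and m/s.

x = 0.3320, ẋ = 1.2581

phase 1: p=-0.2236, T=0.377, ωT=1.390602, cosh=2.133097, sinh=1.884172; start (x,ẋ)=(-0.071300, -0.056100) → end (x,ẋ)=(0.072614, 0.938811)
phase 2: p=0.1029, T=0.253, ωT=0.933216, cosh=1.467980, sinh=1.074693; start (x,ẋ)=(0.072614, 0.938811) → end (x,ẋ)=(0.331969, 1.258100)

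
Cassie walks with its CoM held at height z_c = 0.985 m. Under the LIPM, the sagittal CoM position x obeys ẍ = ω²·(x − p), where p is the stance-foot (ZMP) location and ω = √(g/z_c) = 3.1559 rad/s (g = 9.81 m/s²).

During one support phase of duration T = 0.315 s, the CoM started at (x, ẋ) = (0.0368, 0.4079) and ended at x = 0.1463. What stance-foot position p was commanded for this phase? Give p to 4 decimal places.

ωT = 3.1559·0.315 = 0.994108; cosh(ωT) = 1.536184, sinh(ωT) = 1.166130
x(T) = p + (x₀−p)·cosh(ωT) + (ẋ₀/ω)·sinh(ωT) ⇒ p·(1 − cosh) = x(T) − x₀·cosh − (ẋ₀/ω)·sinh
numerator   = 0.1463 − (0.0368)·1.536184 − (0.4079/3.1559)·1.166130 = -0.060954
denominator = 1 − 1.536184 = -0.536184
p = -0.060954 / -0.536184 = 0.1137

p = 0.1137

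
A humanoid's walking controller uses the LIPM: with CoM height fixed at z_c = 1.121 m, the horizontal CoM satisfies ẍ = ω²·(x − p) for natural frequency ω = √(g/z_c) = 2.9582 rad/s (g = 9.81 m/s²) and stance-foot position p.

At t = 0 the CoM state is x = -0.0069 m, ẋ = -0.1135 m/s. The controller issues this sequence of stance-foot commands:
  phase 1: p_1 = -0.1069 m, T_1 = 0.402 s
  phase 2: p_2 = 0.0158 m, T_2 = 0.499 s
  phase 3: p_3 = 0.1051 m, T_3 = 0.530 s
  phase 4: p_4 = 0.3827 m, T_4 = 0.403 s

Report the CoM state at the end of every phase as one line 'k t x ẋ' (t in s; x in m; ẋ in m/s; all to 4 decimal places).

1 0.4020 0.0154 0.2371
2 0.9010 0.1810 0.5433
3 1.4310 0.7164 1.8748
4 1.8340 1.9306 4.8486

phase 1: p=-0.1069, T=0.402, ωT=1.189196, cosh=1.794453, sinh=1.489987; start (x,ẋ)=(-0.006900, -0.113500) → end (x,ẋ)=(0.015378, 0.237098)
phase 2: p=0.0158, T=0.499, ωT=1.476142, cosh=2.302274, sinh=2.073756; start (x,ẋ)=(0.015378, 0.237098) → end (x,ẋ)=(0.181038, 0.543272)
phase 3: p=0.1051, T=0.530, ωT=1.567846, cosh=2.502400, sinh=2.293906; start (x,ẋ)=(0.181038, 0.543272) → end (x,ẋ)=(0.716401, 1.874785)
phase 4: p=0.3827, T=0.403, ωT=1.192155, cosh=1.798869, sinh=1.495302; start (x,ẋ)=(0.716401, 1.874785) → end (x,ẋ)=(1.930645, 4.848587)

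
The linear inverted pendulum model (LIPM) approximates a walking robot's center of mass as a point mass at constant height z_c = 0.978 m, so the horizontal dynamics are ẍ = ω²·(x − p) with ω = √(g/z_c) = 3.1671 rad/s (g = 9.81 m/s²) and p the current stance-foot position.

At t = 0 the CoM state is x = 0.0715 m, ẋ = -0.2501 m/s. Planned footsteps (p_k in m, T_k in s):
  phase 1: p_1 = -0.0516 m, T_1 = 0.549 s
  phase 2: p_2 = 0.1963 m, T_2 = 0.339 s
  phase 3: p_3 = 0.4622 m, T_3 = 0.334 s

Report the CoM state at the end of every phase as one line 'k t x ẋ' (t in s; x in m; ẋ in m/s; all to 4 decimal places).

1 0.5490 0.0917 0.3414
2 0.8880 0.1647 0.1299
3 1.2220 0.0341 -0.9837

phase 1: p=-0.0516, T=0.549, ωT=1.738738, cosh=2.932950, sinh=2.757208; start (x,ẋ)=(0.071500, -0.250100) → end (x,ẋ)=(0.091715, 0.341422)
phase 2: p=0.1963, T=0.339, ωT=1.073647, cosh=1.633895, sinh=1.292136; start (x,ẋ)=(0.091715, 0.341422) → end (x,ẋ)=(0.164714, 0.129850)
phase 3: p=0.4622, T=0.334, ωT=1.057811, cosh=1.613638, sinh=1.266423; start (x,ẋ)=(0.164714, 0.129850) → end (x,ẋ)=(0.034088, -0.983652)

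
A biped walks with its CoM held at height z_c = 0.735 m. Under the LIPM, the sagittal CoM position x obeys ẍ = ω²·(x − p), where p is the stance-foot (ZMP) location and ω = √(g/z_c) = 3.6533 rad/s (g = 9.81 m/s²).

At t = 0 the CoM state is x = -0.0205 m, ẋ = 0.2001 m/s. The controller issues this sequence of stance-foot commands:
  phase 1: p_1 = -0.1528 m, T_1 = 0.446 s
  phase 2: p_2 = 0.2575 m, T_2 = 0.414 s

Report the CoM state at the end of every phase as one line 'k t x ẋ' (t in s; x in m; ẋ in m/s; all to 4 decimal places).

phase 1: p=-0.1528, T=0.446, ωT=1.629372, cosh=2.648361, sinh=2.452308; start (x,ẋ)=(-0.020500, 0.200100) → end (x,ẋ)=(0.331897, 1.715215)
phase 2: p=0.2575, T=0.414, ωT=1.512466, cosh=2.379137, sinh=2.158771; start (x,ẋ)=(0.331897, 1.715215) → end (x,ẋ)=(1.448038, 4.667474)

1 0.4460 0.3319 1.7152
2 0.8600 1.4480 4.6675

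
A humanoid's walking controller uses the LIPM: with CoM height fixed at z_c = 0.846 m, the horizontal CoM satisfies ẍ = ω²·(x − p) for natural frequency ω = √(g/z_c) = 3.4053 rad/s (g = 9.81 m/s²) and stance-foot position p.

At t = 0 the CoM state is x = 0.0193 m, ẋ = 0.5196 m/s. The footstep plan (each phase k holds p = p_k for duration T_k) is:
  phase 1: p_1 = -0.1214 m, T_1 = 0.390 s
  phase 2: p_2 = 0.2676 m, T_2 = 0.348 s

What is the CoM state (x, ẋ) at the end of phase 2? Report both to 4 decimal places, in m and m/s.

phase 1: p=-0.1214, T=0.390, ωT=1.328067, cosh=2.019365, sinh=1.754376; start (x,ẋ)=(0.019300, 0.519600) → end (x,ẋ)=(0.430417, 1.889829)
phase 2: p=0.2676, T=0.348, ωT=1.185044, cosh=1.788282, sinh=1.482550; start (x,ẋ)=(0.430417, 1.889829) → end (x,ẋ)=(1.381530, 4.201536)

x = 1.3815, ẋ = 4.2015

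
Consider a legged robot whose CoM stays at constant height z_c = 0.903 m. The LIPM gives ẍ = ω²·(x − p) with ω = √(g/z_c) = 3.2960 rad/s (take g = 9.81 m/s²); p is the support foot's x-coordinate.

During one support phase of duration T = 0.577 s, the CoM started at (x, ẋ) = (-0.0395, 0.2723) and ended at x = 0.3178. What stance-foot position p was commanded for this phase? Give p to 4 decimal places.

p = -0.0753

ωT = 3.2960·0.577 = 1.901792; cosh(ωT) = 3.423594, sinh(ωT) = 3.274293
x(T) = p + (x₀−p)·cosh(ωT) + (ẋ₀/ω)·sinh(ωT) ⇒ p·(1 − cosh) = x(T) − x₀·cosh − (ẋ₀/ω)·sinh
numerator   = 0.3178 − (-0.0395)·3.423594 − (0.2723/3.2960)·3.274293 = 0.182525
denominator = 1 − 3.423594 = -2.423594
p = 0.182525 / -2.423594 = -0.0753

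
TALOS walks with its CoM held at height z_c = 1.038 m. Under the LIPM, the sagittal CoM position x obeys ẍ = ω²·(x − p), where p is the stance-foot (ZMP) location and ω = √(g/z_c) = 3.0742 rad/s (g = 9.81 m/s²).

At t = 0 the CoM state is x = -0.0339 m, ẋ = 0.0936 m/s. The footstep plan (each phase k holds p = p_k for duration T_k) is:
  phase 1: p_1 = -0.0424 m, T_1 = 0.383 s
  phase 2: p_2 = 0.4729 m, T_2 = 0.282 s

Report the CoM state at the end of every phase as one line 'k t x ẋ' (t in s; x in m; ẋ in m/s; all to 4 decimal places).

1 0.3830 0.0174 0.2047
2 0.6650 -0.0995 -1.0852

phase 1: p=-0.0424, T=0.383, ωT=1.177419, cosh=1.777029, sinh=1.468956; start (x,ẋ)=(-0.033900, 0.093600) → end (x,ẋ)=(0.017430, 0.204715)
phase 2: p=0.4729, T=0.282, ωT=0.866924, cosh=1.399912, sinh=0.979669; start (x,ẋ)=(0.017430, 0.204715) → end (x,ẋ)=(-0.099480, -1.085157)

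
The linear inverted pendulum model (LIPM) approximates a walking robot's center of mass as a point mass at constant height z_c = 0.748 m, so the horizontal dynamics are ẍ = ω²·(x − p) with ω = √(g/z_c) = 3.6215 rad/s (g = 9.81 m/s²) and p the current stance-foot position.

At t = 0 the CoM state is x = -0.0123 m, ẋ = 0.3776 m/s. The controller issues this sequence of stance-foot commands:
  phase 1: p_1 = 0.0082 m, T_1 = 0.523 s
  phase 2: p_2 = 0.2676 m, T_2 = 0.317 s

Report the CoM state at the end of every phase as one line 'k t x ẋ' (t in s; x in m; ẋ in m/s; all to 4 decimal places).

phase 1: p=0.0082, T=0.523, ωT=1.894045, cosh=3.398328, sinh=3.247866; start (x,ẋ)=(-0.012300, 0.377600) → end (x,ẋ)=(0.277177, 1.042085)
phase 2: p=0.2676, T=0.317, ωT=1.148016, cosh=1.734599, sinh=1.417333; start (x,ẋ)=(0.277177, 1.042085) → end (x,ẋ)=(0.692049, 1.856756)

1 0.5230 0.2772 1.0421
2 0.8400 0.6920 1.8568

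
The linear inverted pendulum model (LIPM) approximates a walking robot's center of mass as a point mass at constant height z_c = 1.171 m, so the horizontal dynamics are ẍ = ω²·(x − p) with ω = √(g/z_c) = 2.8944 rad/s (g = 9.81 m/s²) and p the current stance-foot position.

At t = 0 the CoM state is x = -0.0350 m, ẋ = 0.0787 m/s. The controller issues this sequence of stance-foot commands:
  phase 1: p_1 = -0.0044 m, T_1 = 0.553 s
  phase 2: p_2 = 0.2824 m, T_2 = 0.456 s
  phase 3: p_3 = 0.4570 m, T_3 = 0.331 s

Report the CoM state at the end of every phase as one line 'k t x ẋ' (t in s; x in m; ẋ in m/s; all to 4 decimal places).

1 0.5530 -0.0187 -0.0076
2 1.0090 -0.3258 -1.5296
3 1.3400 -1.3008 -4.8053

phase 1: p=-0.0044, T=0.553, ωT=1.600603, cosh=2.578898, sinh=2.377123; start (x,ẋ)=(-0.035000, 0.078700) → end (x,ẋ)=(-0.018679, -0.007579)
phase 2: p=0.2824, T=0.456, ωT=1.319846, cosh=2.005011, sinh=1.737835; start (x,ẋ)=(-0.018679, -0.007579) → end (x,ẋ)=(-0.325818, -1.529622)
phase 3: p=0.4570, T=0.331, ωT=0.958046, cosh=1.495120, sinh=1.111479; start (x,ẋ)=(-0.325818, -1.529622) → end (x,ẋ)=(-1.300798, -4.805345)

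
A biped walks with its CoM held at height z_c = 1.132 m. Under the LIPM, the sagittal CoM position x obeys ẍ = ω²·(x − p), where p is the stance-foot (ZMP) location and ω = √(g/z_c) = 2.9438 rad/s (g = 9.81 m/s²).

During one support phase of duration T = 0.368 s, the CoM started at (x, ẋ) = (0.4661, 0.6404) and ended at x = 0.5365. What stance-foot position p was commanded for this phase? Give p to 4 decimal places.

p = 0.7974

ωT = 2.9438·0.368 = 1.083318; cosh(ωT) = 1.646469, sinh(ωT) = 1.307998
x(T) = p + (x₀−p)·cosh(ωT) + (ẋ₀/ω)·sinh(ωT) ⇒ p·(1 − cosh) = x(T) − x₀·cosh − (ẋ₀/ω)·sinh
numerator   = 0.5365 − (0.4661)·1.646469 − (0.6404/2.9438)·1.307998 = -0.515464
denominator = 1 − 1.646469 = -0.646469
p = -0.515464 / -0.646469 = 0.7974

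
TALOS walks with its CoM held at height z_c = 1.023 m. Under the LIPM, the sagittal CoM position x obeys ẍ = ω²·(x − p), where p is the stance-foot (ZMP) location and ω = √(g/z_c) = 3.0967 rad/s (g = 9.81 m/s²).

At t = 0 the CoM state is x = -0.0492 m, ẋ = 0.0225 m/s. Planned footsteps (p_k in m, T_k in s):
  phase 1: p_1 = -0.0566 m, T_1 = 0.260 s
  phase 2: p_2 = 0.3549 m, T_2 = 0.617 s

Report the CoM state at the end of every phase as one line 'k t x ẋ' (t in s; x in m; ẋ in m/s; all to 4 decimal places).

1 0.2600 -0.0402 0.0507
2 0.8770 -0.9551 -3.8680

phase 1: p=-0.0566, T=0.260, ωT=0.805142, cosh=1.342019, sinh=0.894995; start (x,ẋ)=(-0.049200, 0.022500) → end (x,ẋ)=(-0.040166, 0.050705)
phase 2: p=0.3549, T=0.617, ωT=1.910664, cosh=3.452778, sinh=3.304796; start (x,ẋ)=(-0.040166, 0.050705) → end (x,ẋ)=(-0.955064, -3.868020)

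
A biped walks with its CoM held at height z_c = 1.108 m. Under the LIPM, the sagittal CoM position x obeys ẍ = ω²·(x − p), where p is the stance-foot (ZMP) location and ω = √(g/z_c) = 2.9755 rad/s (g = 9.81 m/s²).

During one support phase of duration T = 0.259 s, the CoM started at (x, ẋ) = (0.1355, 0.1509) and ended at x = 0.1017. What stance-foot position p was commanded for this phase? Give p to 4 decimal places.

ωT = 2.9755·0.259 = 0.770655; cosh(ωT) = 1.311945, sinh(ωT) = 0.849235
x(T) = p + (x₀−p)·cosh(ωT) + (ẋ₀/ω)·sinh(ωT) ⇒ p·(1 − cosh) = x(T) − x₀·cosh − (ẋ₀/ω)·sinh
numerator   = 0.1017 − (0.1355)·1.311945 − (0.1509/2.9755)·0.849235 = -0.119137
denominator = 1 − 1.311945 = -0.311945
p = -0.119137 / -0.311945 = 0.3819

p = 0.3819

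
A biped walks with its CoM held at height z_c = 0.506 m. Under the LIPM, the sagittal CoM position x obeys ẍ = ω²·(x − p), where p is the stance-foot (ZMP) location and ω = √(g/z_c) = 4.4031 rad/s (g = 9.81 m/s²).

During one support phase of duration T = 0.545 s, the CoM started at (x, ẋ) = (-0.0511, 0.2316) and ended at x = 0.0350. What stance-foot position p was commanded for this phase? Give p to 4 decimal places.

p = -0.0069

ωT = 4.4031·0.545 = 2.399690; cosh(ωT) = 5.555250, sinh(ωT) = 5.464504
x(T) = p + (x₀−p)·cosh(ωT) + (ẋ₀/ω)·sinh(ωT) ⇒ p·(1 − cosh) = x(T) − x₀·cosh − (ẋ₀/ω)·sinh
numerator   = 0.0350 − (-0.0511)·5.555250 − (0.2316/4.4031)·5.464504 = 0.031444
denominator = 1 − 5.555250 = -4.555250
p = 0.031444 / -4.555250 = -0.0069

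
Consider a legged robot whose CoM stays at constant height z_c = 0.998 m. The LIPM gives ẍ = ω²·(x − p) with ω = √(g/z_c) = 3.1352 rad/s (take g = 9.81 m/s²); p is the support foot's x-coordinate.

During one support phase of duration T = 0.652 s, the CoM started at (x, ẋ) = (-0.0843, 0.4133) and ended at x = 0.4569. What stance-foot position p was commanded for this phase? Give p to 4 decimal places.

ωT = 3.1352·0.652 = 2.044150; cosh(ωT) = 3.926042, sinh(ωT) = 3.796552
x(T) = p + (x₀−p)·cosh(ωT) + (ẋ₀/ω)·sinh(ωT) ⇒ p·(1 − cosh) = x(T) − x₀·cosh − (ẋ₀/ω)·sinh
numerator   = 0.4569 − (-0.0843)·3.926042 − (0.4133/3.1352)·3.796552 = 0.287382
denominator = 1 − 3.926042 = -2.926042
p = 0.287382 / -2.926042 = -0.0982

p = -0.0982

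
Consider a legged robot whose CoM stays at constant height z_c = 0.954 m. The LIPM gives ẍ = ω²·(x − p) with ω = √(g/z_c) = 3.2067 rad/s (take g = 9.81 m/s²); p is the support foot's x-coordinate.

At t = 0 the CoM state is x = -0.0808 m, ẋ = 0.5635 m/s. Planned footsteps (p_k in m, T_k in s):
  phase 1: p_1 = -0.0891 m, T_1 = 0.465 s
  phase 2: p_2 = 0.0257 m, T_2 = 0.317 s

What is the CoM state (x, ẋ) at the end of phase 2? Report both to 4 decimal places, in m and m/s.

phase 1: p=-0.0891, T=0.465, ωT=1.491116, cosh=2.333585, sinh=2.108463; start (x,ẋ)=(-0.080800, 0.563500) → end (x,ẋ)=(0.300780, 1.371093)
phase 2: p=0.0257, T=0.317, ωT=1.016524, cosh=1.562711, sinh=1.200861; start (x,ẋ)=(0.300780, 1.371093) → end (x,ẋ)=(0.969024, 3.201901)

x = 0.9690, ẋ = 3.2019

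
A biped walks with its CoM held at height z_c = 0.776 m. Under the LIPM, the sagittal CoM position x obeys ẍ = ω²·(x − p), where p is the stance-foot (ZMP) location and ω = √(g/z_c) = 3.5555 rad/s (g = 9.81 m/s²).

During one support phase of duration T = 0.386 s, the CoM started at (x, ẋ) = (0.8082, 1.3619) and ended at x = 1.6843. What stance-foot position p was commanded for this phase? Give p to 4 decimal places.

p = 0.6543

ωT = 3.5555·0.386 = 1.372423; cosh(ωT) = 2.099195, sinh(ωT) = 1.845703
x(T) = p + (x₀−p)·cosh(ωT) + (ẋ₀/ω)·sinh(ωT) ⇒ p·(1 − cosh) = x(T) − x₀·cosh − (ẋ₀/ω)·sinh
numerator   = 1.6843 − (0.8082)·2.099195 − (1.3619/3.5555)·1.845703 = -0.719248
denominator = 1 − 2.099195 = -1.099195
p = -0.719248 / -1.099195 = 0.6543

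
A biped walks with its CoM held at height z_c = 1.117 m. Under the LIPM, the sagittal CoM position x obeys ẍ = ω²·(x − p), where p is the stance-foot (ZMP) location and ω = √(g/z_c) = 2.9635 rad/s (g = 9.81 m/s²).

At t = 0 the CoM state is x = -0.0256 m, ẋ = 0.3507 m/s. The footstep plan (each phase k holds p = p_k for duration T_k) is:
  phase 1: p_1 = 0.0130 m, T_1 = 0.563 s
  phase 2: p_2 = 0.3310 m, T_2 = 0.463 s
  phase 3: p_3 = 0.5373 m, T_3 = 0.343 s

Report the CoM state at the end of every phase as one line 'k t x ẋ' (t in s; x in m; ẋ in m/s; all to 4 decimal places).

1 0.5630 0.2097 0.6705
2 1.0260 0.4938 0.7438
3 1.3690 0.7708 1.0076

phase 1: p=0.0130, T=0.563, ωT=1.668450, cosh=2.746241, sinh=2.557702; start (x,ẋ)=(-0.025600, 0.350700) → end (x,ẋ)=(0.209673, 0.670528)
phase 2: p=0.3310, T=0.463, ωT=1.372100, cosh=2.098600, sinh=1.845026; start (x,ẋ)=(0.209673, 0.670528) → end (x,ẋ)=(0.493843, 0.743787)
phase 3: p=0.5373, T=0.343, ωT=1.016481, cosh=1.562659, sinh=1.200793; start (x,ẋ)=(0.493843, 0.743787) → end (x,ẋ)=(0.770770, 1.007642)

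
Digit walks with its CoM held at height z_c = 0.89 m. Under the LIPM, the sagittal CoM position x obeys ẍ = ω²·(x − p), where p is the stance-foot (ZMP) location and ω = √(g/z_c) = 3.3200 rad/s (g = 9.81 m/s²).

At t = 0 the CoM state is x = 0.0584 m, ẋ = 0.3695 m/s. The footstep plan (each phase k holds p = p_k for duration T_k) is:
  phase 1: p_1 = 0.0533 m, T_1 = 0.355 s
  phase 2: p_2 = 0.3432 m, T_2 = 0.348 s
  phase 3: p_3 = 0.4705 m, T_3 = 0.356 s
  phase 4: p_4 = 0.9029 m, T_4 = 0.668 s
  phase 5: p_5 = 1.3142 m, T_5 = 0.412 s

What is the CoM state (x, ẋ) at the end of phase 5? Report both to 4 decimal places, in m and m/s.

x = 1.6622, ẋ = 1.5493

phase 1: p=0.0533, T=0.355, ωT=1.178600, cosh=1.778765, sinh=1.471056; start (x,ẋ)=(0.058400, 0.369500) → end (x,ẋ)=(0.226093, 0.682162)
phase 2: p=0.3432, T=0.348, ωT=1.155360, cosh=1.745055, sinh=1.430111; start (x,ẋ)=(0.226093, 0.682162) → end (x,ẋ)=(0.432688, 0.634390)
phase 3: p=0.4705, T=0.356, ωT=1.181920, cosh=1.783659, sinh=1.476970; start (x,ẋ)=(0.432688, 0.634390) → end (x,ẋ)=(0.685277, 0.946121)
phase 4: p=0.9029, T=0.668, ωT=2.217760, cosh=4.647791, sinh=4.538938; start (x,ẋ)=(0.685277, 0.946121) → end (x,ẋ)=(1.184922, 1.117949)
phase 5: p=1.3142, T=0.412, ωT=1.367840, cosh=2.090758, sinh=1.836102; start (x,ẋ)=(1.184922, 1.117949) → end (x,ẋ)=(1.662185, 1.549301)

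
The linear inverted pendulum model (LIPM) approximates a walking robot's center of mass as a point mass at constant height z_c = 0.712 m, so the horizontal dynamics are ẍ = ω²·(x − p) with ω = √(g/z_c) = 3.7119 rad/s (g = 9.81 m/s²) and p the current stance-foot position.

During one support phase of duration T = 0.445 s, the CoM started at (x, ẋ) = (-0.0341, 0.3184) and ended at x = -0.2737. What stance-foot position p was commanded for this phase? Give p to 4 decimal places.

p = 0.2330

ωT = 3.7119·0.445 = 1.651795; cosh(ωT) = 2.704021, sinh(ωT) = 2.512316
x(T) = p + (x₀−p)·cosh(ωT) + (ẋ₀/ω)·sinh(ωT) ⇒ p·(1 − cosh) = x(T) − x₀·cosh − (ẋ₀/ω)·sinh
numerator   = -0.2737 − (-0.0341)·2.704021 − (0.3184/3.7119)·2.512316 = -0.396995
denominator = 1 − 2.704021 = -1.704021
p = -0.396995 / -1.704021 = 0.2330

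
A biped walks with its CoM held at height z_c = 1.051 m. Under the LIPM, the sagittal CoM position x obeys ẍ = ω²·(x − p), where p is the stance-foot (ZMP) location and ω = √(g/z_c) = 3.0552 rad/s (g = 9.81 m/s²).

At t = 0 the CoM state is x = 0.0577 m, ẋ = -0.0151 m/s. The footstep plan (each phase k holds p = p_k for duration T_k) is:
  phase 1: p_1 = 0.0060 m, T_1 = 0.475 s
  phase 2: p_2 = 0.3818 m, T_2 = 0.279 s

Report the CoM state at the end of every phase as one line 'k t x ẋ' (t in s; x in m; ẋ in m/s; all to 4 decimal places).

phase 1: p=0.0060, T=0.475, ωT=1.451220, cosh=2.251301, sinh=2.017017; start (x,ẋ)=(0.057700, -0.015100) → end (x,ẋ)=(0.112423, 0.284601)
phase 2: p=0.3818, T=0.279, ωT=0.852401, cosh=1.385830, sinh=0.959440; start (x,ẋ)=(0.112423, 0.284601) → end (x,ẋ)=(0.097864, -0.395210)

1 0.4750 0.1124 0.2846
2 0.7540 0.0979 -0.3952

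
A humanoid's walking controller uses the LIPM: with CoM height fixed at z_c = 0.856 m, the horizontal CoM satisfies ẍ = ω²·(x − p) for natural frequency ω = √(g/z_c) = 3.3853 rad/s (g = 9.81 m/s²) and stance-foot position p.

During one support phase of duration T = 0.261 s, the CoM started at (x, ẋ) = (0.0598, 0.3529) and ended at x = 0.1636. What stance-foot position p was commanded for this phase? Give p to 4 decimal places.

ωT = 3.3853·0.261 = 0.883563; cosh(ωT) = 1.416407, sinh(ωT) = 1.003099
x(T) = p + (x₀−p)·cosh(ωT) + (ẋ₀/ω)·sinh(ωT) ⇒ p·(1 − cosh) = x(T) − x₀·cosh − (ẋ₀/ω)·sinh
numerator   = 0.1636 − (0.0598)·1.416407 − (0.3529/3.3853)·1.003099 = -0.025669
denominator = 1 − 1.416407 = -0.416407
p = -0.025669 / -0.416407 = 0.0616

p = 0.0616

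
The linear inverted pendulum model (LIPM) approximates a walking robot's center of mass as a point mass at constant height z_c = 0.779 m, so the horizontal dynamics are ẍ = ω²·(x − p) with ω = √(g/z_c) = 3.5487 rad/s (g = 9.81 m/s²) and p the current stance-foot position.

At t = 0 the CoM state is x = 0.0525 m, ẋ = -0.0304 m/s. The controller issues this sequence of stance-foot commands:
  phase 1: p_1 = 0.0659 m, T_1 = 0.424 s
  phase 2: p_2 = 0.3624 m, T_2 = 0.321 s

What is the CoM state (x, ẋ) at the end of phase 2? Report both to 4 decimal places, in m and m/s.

x = -0.3029, ẋ = -2.0228

phase 1: p=0.0659, T=0.424, ωT=1.504649, cosh=2.362334, sinh=2.140238; start (x,ẋ)=(0.052500, -0.030400) → end (x,ẋ)=(0.015910, -0.173589)
phase 2: p=0.3624, T=0.321, ωT=1.139133, cosh=1.722077, sinh=1.401981; start (x,ẋ)=(0.015910, -0.173589) → end (x,ẋ)=(-0.302861, -2.022792)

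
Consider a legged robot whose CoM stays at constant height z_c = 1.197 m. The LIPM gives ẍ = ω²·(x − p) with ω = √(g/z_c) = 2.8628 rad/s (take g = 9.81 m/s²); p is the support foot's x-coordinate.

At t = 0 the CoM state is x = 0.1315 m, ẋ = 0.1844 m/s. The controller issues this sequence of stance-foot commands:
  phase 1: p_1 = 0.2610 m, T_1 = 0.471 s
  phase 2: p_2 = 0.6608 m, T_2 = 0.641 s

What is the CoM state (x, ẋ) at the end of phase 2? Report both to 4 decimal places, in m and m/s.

x = -1.4129, ẋ = -5.7308

phase 1: p=0.2610, T=0.471, ωT=1.348379, cosh=2.055419, sinh=1.795758; start (x,ẋ)=(0.131500, 0.184400) → end (x,ẋ)=(0.110492, -0.286727)
phase 2: p=0.6608, T=0.641, ωT=1.835055, cosh=3.212541, sinh=3.052936; start (x,ẋ)=(0.110492, -0.286727) → end (x,ẋ)=(-1.412856, -5.730780)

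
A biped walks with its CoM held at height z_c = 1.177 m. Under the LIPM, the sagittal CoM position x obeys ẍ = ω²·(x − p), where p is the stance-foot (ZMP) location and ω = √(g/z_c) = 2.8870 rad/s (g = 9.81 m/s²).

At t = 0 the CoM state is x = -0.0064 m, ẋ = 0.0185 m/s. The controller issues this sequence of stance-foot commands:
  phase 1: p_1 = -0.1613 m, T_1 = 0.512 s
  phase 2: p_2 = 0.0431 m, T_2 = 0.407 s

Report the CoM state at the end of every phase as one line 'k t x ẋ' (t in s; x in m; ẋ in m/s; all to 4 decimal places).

1 0.5120 0.2093 0.9721
2 0.9190 0.8310 2.4267

phase 1: p=-0.1613, T=0.512, ωT=1.478144, cosh=2.306430, sinh=2.078370; start (x,ẋ)=(-0.006400, 0.018500) → end (x,ẋ)=(0.209284, 0.972108)
phase 2: p=0.0431, T=0.407, ωT=1.175009, cosh=1.773494, sinh=1.464678; start (x,ẋ)=(0.209284, 0.972108) → end (x,ẋ)=(0.831012, 2.426743)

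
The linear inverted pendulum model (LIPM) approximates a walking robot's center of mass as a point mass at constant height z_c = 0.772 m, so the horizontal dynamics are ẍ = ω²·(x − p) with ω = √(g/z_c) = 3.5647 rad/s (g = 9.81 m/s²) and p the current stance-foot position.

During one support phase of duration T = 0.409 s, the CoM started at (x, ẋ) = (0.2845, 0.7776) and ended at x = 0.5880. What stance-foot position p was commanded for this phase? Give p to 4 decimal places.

p = 0.3950

ωT = 3.5647·0.409 = 1.457962; cosh(ωT) = 2.264952, sinh(ωT) = 2.032242
x(T) = p + (x₀−p)·cosh(ωT) + (ẋ₀/ω)·sinh(ωT) ⇒ p·(1 − cosh) = x(T) − x₀·cosh − (ẋ₀/ω)·sinh
numerator   = 0.5880 − (0.2845)·2.264952 − (0.7776/3.5647)·2.032242 = -0.499690
denominator = 1 − 2.264952 = -1.264952
p = -0.499690 / -1.264952 = 0.3950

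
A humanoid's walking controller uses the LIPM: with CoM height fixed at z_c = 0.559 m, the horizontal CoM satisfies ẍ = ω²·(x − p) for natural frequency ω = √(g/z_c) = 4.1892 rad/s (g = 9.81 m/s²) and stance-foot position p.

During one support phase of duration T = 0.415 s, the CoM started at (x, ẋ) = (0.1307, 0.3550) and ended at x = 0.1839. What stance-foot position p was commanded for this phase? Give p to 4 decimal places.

ωT = 4.1892·0.415 = 1.738518; cosh(ωT) = 2.932343, sinh(ωT) = 2.756563
x(T) = p + (x₀−p)·cosh(ωT) + (ẋ₀/ω)·sinh(ωT) ⇒ p·(1 − cosh) = x(T) − x₀·cosh − (ẋ₀/ω)·sinh
numerator   = 0.1839 − (0.1307)·2.932343 − (0.3550/4.1892)·2.756563 = -0.432953
denominator = 1 − 2.932343 = -1.932343
p = -0.432953 / -1.932343 = 0.2241

p = 0.2241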